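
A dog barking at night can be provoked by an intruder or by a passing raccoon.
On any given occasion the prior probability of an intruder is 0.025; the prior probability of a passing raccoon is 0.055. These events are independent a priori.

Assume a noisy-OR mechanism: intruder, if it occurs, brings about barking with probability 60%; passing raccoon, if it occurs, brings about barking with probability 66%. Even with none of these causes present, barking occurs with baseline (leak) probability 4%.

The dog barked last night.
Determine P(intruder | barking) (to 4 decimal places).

P(intruder | barking) ≈ 0.1775

Under noisy-OR, P(barking | causes) = 1 − (1−0.04)·∏(1−qᵢ) over the active causes.
Sum P(barking|·) weighted by the priors over the 4 (intruder, passing raccoon) configurations:
  P(barking) = 0.04*0.975*0.945 + 0.6736*0.975*0.055 + 0.616*0.025*0.945 + 0.86944*0.025*0.055
        = 0.036855 + 0.036122 + 0.014553 + 0.001195 = 0.088725
The terms with intruder present sum to 0.015748, so
  P(intruder | barking) = 0.015748 / 0.088725 ≈ 0.1775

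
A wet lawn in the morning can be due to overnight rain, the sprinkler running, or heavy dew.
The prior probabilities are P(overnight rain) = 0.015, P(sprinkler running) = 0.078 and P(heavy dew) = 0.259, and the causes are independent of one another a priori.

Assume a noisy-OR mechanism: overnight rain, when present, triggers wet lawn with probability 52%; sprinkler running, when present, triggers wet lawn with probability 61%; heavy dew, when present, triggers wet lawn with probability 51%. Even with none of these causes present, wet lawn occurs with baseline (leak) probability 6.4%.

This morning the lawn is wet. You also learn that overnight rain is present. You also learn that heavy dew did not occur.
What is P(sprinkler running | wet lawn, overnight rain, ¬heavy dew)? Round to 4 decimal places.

Under noisy-OR, P(wet lawn | causes) = 1 − (1−0.064)·∏(1−qᵢ) over the active causes.
Weight on sprinkler running=true, given the evidence: 0.824781*0.078 = 0.064333
Denominator P(wet lawn | overnight rain, ¬heavy dew): 0.55072*0.922 + 0.824781*0.078 = 0.572097
Posterior = 0.064333 / 0.572097 ≈ 0.1125

P(sprinkler running | wet lawn, overnight rain, ¬heavy dew) ≈ 0.1125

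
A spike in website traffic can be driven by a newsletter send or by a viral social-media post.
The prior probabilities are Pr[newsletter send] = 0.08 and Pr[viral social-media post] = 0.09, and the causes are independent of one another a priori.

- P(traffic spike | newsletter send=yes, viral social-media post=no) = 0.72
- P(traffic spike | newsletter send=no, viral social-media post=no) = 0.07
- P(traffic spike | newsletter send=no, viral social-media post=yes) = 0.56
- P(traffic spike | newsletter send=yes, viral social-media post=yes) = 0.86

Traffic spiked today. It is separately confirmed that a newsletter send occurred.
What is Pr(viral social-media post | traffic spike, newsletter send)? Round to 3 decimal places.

P(traffic spike | newsletter send) = 0.72×0.91 + 0.86×0.09 = 0.655200 + 0.077400 = 0.732600
The viral social-media post-present share is 0.86×0.09 = 0.077400.
Hence the posterior is 0.077400/0.732600 ≈ 0.106.

Pr(viral social-media post | traffic spike, newsletter send) ≈ 0.106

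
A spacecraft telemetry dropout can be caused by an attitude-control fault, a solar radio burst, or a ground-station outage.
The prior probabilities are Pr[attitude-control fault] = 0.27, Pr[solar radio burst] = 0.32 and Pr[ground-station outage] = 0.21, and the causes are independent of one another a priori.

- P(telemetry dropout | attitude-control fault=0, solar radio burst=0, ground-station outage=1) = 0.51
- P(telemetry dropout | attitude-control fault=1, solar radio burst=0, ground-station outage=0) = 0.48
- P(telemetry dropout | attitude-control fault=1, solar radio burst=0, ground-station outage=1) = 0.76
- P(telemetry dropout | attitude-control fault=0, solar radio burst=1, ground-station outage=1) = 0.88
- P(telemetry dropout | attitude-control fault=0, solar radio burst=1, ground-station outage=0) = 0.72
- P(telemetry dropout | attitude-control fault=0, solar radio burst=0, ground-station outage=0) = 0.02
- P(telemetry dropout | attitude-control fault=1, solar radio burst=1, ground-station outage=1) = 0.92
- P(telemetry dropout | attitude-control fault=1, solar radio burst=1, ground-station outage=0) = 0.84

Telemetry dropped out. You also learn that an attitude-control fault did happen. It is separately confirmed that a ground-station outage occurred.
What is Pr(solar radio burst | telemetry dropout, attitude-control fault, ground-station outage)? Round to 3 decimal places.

P(telemetry dropout | attitude-control fault, ground-station outage) = 0.76·0.68 + 0.92·0.32 = 0.516800 + 0.294400 = 0.811200
Restricting to configurations with solar radio burst present: 0.92·0.32 = 0.294400.
So P(solar radio burst | telemetry dropout, attitude-control fault, ground-station outage) = 0.294400/0.811200 ≈ 0.363.

Pr(solar radio burst | telemetry dropout, attitude-control fault, ground-station outage) ≈ 0.363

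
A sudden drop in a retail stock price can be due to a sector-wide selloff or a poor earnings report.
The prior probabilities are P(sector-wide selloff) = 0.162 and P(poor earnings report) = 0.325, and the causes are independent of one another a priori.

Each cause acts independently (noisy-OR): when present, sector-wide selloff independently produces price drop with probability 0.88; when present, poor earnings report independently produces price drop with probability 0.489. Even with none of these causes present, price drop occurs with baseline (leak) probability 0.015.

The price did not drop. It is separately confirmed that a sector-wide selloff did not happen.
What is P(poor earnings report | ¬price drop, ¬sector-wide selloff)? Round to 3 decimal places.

Under noisy-OR, P(price drop | causes) = 1 − (1−0.015)·∏(1−qᵢ) over the active causes.
By total probability over both values of poor earnings report:
  P(¬price drop | ¬sector-wide selloff) = 0.985·0.675 + 0.503335·0.325
        = 0.664875 + 0.163584 = 0.828459
Configurations with poor earnings report contribute 0.163584, so
  P(poor earnings report | ¬price drop, ¬sector-wide selloff) = 0.163584 / 0.828459 ≈ 0.197

P(poor earnings report | ¬price drop, ¬sector-wide selloff) ≈ 0.197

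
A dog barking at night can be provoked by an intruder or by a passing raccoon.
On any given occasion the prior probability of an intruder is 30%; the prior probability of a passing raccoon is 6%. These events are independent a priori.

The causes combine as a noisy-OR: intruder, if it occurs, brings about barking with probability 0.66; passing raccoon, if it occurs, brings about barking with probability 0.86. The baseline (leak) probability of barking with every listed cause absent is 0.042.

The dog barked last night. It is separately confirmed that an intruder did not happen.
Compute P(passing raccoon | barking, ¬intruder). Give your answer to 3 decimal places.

P(passing raccoon | barking, ¬intruder) ≈ 0.568

Under noisy-OR, P(barking | causes) = 1 − (1−0.042)·∏(1−qᵢ) over the active causes.
Sum P(barking|·) weighted by the priors over both values of passing raccoon:
  P(barking | ¬intruder) = 0.042×0.94 + 0.86588×0.06
        = 0.039480 + 0.051953 = 0.091433
The terms with passing raccoon present sum to 0.051953, so
  P(passing raccoon | barking, ¬intruder) = 0.051953 / 0.091433 ≈ 0.568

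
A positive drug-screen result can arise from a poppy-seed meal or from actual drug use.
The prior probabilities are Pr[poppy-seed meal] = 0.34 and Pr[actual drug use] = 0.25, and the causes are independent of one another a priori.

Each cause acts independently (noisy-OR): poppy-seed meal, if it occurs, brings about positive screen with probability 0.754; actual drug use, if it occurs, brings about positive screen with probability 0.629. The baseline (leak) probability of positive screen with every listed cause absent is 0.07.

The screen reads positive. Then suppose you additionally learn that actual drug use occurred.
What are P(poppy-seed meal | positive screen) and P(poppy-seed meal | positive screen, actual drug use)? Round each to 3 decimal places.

Under noisy-OR, P(positive screen | causes) = 1 − (1−0.07)·∏(1−qᵢ) over the active causes.
P(positive screen) = 0.07*0.66*0.75 + 0.65497*0.66*0.25 + 0.77122*0.34*0.75 + 0.915123*0.34*0.25 = 0.034650 + 0.108070 + 0.196661 + 0.077785 = 0.417166
Restricting to configurations with poppy-seed meal present: 0.196661 + 0.077785 = 0.274446.
Hence the posterior is 0.274446/0.417166 ≈ 0.658.

Now condition on the additional information:
Weight on poppy-seed meal=true, given the evidence: 0.915123*0.34 = 0.311142
The normalizing constant is 0.65497*0.66 + 0.915123*0.34 = 0.743422
P(poppy-seed meal | positive screen, actual drug use) = 0.311142/0.743422 ≈ 0.419
This is intercausal reasoning (explaining away): once actual drug use accounts for the positive screen, poppy-seed meal becomes less likely.

P(poppy-seed meal | positive screen) ≈ 0.658; P(poppy-seed meal | positive screen, actual drug use) ≈ 0.419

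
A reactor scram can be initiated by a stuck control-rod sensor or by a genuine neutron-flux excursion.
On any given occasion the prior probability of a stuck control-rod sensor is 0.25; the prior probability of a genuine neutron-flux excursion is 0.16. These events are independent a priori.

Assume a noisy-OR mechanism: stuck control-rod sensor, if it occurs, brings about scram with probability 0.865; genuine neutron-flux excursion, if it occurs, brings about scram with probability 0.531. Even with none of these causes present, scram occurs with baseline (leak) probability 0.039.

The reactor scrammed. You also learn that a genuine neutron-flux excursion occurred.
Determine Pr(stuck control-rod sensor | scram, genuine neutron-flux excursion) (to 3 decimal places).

Under noisy-OR, P(scram | causes) = 1 − (1−0.039)·∏(1−qᵢ) over the active causes.
Sum P(scram|·) weighted by the priors over both values of stuck control-rod sensor:
  P(scram | genuine neutron-flux excursion) = 0.549291×0.75 + 0.939154×0.25
        = 0.411968 + 0.234789 = 0.646757
Configurations with stuck control-rod sensor contribute 0.234789, so
  P(stuck control-rod sensor | scram, genuine neutron-flux excursion) = 0.234789 / 0.646757 ≈ 0.363

Pr(stuck control-rod sensor | scram, genuine neutron-flux excursion) ≈ 0.363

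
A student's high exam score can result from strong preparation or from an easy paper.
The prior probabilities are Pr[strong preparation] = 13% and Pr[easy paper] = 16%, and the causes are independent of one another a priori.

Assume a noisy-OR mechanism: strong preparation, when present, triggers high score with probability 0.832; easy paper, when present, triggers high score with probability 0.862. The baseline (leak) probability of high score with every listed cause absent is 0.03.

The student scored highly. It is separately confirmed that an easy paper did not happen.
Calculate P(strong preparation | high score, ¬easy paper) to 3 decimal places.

Under noisy-OR, P(high score | causes) = 1 − (1−0.03)·∏(1−qᵢ) over the active causes.
Sum P(high score|·) weighted by the priors over both values of strong preparation:
  P(high score | ¬easy paper) = 0.03×0.87 + 0.83704×0.13
        = 0.026100 + 0.108815 = 0.134915
Keeping only the strong preparation-present terms gives 0.108815, so
  P(strong preparation | high score, ¬easy paper) = 0.108815 / 0.134915 ≈ 0.807

P(strong preparation | high score, ¬easy paper) ≈ 0.807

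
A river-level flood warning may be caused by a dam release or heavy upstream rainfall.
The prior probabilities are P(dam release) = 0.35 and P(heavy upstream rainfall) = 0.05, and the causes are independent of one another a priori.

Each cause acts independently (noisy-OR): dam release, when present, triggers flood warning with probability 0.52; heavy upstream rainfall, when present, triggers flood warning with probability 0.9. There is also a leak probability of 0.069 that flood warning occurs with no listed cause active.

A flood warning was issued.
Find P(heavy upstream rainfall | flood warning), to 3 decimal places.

P(heavy upstream rainfall | flood warning) ≈ 0.169

Under noisy-OR, P(flood warning | causes) = 1 − (1−0.069)·∏(1−qᵢ) over the active causes.
By total probability over the 4 (dam release, heavy upstream rainfall) configurations:
  P(flood warning) = 0.069×0.65×0.95 + 0.9069×0.65×0.05 + 0.55312×0.35×0.95 + 0.955312×0.35×0.05
        = 0.042608 + 0.029474 + 0.183912 + 0.016718 = 0.272712
Configurations with heavy upstream rainfall contribute 0.046192, so
  P(heavy upstream rainfall | flood warning) = 0.046192 / 0.272712 ≈ 0.169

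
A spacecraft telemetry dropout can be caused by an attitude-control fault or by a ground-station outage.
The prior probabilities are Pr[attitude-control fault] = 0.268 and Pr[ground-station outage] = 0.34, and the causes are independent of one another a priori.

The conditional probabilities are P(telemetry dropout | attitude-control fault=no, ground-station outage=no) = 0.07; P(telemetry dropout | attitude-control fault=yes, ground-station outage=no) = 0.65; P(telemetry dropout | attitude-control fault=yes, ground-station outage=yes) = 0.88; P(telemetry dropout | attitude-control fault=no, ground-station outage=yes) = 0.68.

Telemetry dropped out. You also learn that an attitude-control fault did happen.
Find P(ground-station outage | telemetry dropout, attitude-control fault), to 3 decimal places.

P(ground-station outage | telemetry dropout, attitude-control fault) ≈ 0.411

Enumerate both values of ground-station outage and weight by the priors:
  P(telemetry dropout | attitude-control fault) = 0.65*0.66 + 0.88*0.34
        = 0.429000 + 0.299200 = 0.728200
Configurations with ground-station outage contribute 0.299200, so
  P(ground-station outage | telemetry dropout, attitude-control fault) = 0.299200 / 0.728200 ≈ 0.411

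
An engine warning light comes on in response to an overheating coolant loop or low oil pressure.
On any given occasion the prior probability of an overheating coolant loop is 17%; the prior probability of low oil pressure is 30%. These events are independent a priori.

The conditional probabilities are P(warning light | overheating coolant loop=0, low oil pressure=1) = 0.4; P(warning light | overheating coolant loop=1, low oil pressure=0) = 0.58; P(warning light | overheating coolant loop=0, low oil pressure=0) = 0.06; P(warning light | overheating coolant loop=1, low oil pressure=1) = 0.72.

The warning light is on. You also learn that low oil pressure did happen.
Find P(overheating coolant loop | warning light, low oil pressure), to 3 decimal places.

P(overheating coolant loop | warning light, low oil pressure) ≈ 0.269

Enumerate both values of overheating coolant loop and weight by the priors:
  P(warning light | low oil pressure) = 0.4·0.83 + 0.72·0.17
        = 0.332000 + 0.122400 = 0.454400
The terms with overheating coolant loop present sum to 0.122400, so
  P(overheating coolant loop | warning light, low oil pressure) = 0.122400 / 0.454400 ≈ 0.269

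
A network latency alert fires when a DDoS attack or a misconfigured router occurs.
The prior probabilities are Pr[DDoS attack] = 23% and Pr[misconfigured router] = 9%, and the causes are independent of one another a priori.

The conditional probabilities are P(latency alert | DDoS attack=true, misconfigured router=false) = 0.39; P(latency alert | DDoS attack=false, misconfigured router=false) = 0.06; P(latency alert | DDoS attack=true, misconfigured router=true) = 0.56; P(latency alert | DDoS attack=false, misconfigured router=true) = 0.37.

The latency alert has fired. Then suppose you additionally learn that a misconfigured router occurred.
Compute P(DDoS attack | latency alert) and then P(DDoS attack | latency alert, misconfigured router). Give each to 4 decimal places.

P(DDoS attack | latency alert) ≈ 0.5794; P(DDoS attack | latency alert, misconfigured router) ≈ 0.3113

Enumerate the 4 (DDoS attack, misconfigured router) configurations and weight by the priors:
  P(latency alert) = 0.06×0.77×0.91 + 0.37×0.77×0.09 + 0.39×0.23×0.91 + 0.56×0.23×0.09
        = 0.042042 + 0.025641 + 0.081627 + 0.011592 = 0.160902
Configurations with DDoS attack contribute 0.093219, so
  P(DDoS attack | latency alert) = 0.093219 / 0.160902 ≈ 0.5794

Now also conditioning on misconfigured router=true:
P(latency alert | misconfigured router) = 0.37*0.77 + 0.56*0.23 = 0.284900 + 0.128800 = 0.413700
Of this, 0.128800 comes from 0.56*0.23 (the DDoS attack=true cases).
So P(DDoS attack | latency alert, misconfigured router) = 0.128800/0.413700 ≈ 0.3113.
Conditioning on misconfigured router lowers the posterior on DDoS attack: the classic explaining-away effect in a common-effect structure.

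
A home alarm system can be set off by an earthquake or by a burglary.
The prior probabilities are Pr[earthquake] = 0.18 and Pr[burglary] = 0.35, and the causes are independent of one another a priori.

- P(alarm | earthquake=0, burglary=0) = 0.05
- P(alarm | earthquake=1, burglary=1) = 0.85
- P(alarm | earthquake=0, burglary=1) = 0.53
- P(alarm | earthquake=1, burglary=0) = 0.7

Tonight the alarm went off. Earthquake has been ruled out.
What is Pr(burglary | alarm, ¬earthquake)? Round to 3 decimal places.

Pr(burglary | alarm, ¬earthquake) ≈ 0.851

Weight on burglary=true, given the evidence: 0.53*0.35 = 0.185500
The normalizing constant is 0.05*0.65 + 0.53*0.35 = 0.218000
P(burglary | alarm, ¬earthquake) = 0.185500/0.218000 ≈ 0.851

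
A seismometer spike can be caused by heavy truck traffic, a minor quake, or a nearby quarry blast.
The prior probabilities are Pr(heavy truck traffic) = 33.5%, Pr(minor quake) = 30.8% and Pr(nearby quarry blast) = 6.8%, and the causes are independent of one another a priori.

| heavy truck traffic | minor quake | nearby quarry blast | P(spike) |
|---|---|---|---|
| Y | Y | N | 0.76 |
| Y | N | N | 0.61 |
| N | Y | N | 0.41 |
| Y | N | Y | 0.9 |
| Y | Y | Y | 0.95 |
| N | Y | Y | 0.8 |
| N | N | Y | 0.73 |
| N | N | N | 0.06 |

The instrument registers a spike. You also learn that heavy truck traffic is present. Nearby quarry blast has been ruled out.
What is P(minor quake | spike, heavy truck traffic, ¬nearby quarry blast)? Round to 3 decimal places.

Weight on minor quake=true, given the evidence: 0.76×0.308 = 0.234080
Denominator P(spike | heavy truck traffic, ¬nearby quarry blast): 0.61×0.692 + 0.76×0.308 = 0.656200
Posterior = 0.234080 / 0.656200 ≈ 0.357

P(minor quake | spike, heavy truck traffic, ¬nearby quarry blast) ≈ 0.357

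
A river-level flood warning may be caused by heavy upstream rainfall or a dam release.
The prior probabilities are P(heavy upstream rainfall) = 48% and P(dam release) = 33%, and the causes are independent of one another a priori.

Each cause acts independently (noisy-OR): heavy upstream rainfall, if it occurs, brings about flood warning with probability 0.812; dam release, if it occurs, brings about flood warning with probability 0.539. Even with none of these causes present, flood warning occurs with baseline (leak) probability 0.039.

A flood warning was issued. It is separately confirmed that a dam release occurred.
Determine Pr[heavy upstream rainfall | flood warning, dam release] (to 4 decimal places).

Pr[heavy upstream rainfall | flood warning, dam release] ≈ 0.6031

Under noisy-OR, P(flood warning | causes) = 1 − (1−0.039)·∏(1−qᵢ) over the active causes.
P(flood warning | dam release) = 0.556979·0.52 + 0.916712·0.48 = 0.289629 + 0.440022 = 0.729651
The heavy upstream rainfall-present share is 0.916712·0.48 = 0.440022.
Hence the posterior is 0.440022/0.729651 ≈ 0.6031.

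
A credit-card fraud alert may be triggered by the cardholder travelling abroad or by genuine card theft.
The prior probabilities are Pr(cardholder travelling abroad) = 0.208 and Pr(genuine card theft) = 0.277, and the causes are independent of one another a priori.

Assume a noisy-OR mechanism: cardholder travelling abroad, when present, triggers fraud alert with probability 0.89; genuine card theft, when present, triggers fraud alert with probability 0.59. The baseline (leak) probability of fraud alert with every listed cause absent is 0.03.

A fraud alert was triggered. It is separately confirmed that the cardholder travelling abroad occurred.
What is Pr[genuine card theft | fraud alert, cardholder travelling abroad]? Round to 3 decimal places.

Under noisy-OR, P(fraud alert | causes) = 1 − (1−0.03)·∏(1−qᵢ) over the active causes.
P(fraud alert | cardholder travelling abroad) = 0.8933×0.723 + 0.956253×0.277 = 0.645856 + 0.264882 = 0.910738
Of this, 0.264882 comes from 0.956253×0.277 (the genuine card theft=true cases).
Hence the posterior is 0.264882/0.910738 ≈ 0.291.

Pr[genuine card theft | fraud alert, cardholder travelling abroad] ≈ 0.291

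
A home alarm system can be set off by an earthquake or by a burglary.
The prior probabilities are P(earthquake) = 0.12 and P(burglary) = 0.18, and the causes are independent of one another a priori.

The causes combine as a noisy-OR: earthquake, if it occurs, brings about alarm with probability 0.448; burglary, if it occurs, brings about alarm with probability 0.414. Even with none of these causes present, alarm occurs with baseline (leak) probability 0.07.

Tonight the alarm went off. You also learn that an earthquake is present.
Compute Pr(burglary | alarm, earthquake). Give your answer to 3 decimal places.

Pr(burglary | alarm, earthquake) ≈ 0.240

Under noisy-OR, P(alarm | causes) = 1 − (1−0.07)·∏(1−qᵢ) over the active causes.
Sum P(alarm|·) weighted by the priors over both values of burglary:
  P(alarm | earthquake) = 0.48664*0.82 + 0.699171*0.18
        = 0.399045 + 0.125851 = 0.524896
The terms with burglary present sum to 0.125851, so
  P(burglary | alarm, earthquake) = 0.125851 / 0.524896 ≈ 0.240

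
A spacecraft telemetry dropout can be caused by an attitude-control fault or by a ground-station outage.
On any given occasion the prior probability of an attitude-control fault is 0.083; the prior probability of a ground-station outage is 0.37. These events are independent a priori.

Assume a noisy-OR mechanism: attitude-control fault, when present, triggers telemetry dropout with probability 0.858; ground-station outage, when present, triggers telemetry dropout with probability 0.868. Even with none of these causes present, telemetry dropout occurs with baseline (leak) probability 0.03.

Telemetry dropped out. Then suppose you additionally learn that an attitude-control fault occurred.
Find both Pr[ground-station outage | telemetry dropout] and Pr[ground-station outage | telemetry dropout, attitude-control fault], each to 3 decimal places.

Pr[ground-station outage | telemetry dropout] ≈ 0.839; Pr[ground-station outage | telemetry dropout, attitude-control fault] ≈ 0.401

Under noisy-OR, P(telemetry dropout | causes) = 1 − (1−0.03)·∏(1−qᵢ) over the active causes.
For the numerator, keep only ground-station outage=true terms: 0.295847 + 0.030152 = 0.325999
Denominator P(telemetry dropout): 0.03×0.917×0.63 + 0.87196×0.917×0.37 + 0.86226×0.083×0.63 + 0.981818×0.083×0.37 = 0.388418
P(ground-station outage | telemetry dropout) = 0.325999/0.388418 ≈ 0.839

Now condition on the additional information:
P(telemetry dropout | attitude-control fault) = 0.86226·0.63 + 0.981818·0.37 = 0.543224 + 0.363273 = 0.906497
The ground-station outage-present share is 0.981818·0.37 = 0.363273.
P(ground-station outage | telemetry dropout, attitude-control fault) = 0.363273 / 0.906497 ≈ 0.401
The drop from 0.839 to 0.401 is the explaining-away (discounting) effect.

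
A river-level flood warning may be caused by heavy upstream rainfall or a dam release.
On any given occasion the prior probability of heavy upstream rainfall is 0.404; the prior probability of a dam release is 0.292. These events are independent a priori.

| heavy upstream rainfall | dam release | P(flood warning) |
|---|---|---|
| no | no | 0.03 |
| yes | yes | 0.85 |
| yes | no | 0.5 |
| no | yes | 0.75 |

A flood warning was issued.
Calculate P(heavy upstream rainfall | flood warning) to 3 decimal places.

Enumerate the 4 (heavy upstream rainfall, dam release) configurations and weight by the priors:
  P(flood warning) = 0.03*0.596*0.708 + 0.75*0.596*0.292 + 0.5*0.404*0.708 + 0.85*0.404*0.292
        = 0.012659 + 0.130524 + 0.143016 + 0.100273 = 0.386472
Configurations with heavy upstream rainfall contribute 0.243289, so
  P(heavy upstream rainfall | flood warning) = 0.243289 / 0.386472 ≈ 0.630

P(heavy upstream rainfall | flood warning) ≈ 0.630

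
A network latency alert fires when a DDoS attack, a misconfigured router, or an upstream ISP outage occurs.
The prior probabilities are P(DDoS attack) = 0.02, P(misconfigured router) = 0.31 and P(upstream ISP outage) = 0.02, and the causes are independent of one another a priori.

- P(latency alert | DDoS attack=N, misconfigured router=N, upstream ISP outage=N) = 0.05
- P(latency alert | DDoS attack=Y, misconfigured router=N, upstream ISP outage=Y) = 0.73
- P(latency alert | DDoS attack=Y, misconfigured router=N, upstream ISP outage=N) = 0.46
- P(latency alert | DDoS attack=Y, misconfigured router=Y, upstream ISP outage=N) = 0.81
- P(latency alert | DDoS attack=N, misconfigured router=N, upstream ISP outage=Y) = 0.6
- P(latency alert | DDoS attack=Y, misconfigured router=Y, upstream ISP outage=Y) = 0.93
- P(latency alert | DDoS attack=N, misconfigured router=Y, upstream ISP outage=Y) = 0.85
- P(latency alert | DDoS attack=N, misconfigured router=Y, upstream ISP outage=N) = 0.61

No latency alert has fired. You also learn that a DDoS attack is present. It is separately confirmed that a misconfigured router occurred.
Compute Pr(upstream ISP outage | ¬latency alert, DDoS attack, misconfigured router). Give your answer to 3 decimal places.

Pr(upstream ISP outage | ¬latency alert, DDoS attack, misconfigured router) ≈ 0.007

By total probability over both values of upstream ISP outage:
  P(¬latency alert | DDoS attack, misconfigured router) = 0.19·0.98 + 0.07·0.02
        = 0.186200 + 0.001400 = 0.187600
The terms with upstream ISP outage present sum to 0.001400, so
  P(upstream ISP outage | ¬latency alert, DDoS attack, misconfigured router) = 0.001400 / 0.187600 ≈ 0.007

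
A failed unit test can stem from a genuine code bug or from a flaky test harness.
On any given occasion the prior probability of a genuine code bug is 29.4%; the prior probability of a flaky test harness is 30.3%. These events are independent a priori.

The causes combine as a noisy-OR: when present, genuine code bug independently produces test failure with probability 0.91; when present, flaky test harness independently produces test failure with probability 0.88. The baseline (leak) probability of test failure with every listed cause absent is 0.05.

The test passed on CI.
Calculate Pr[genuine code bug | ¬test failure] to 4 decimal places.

Pr[genuine code bug | ¬test failure] ≈ 0.0361

Under noisy-OR, P(test failure | causes) = 1 − (1−0.05)·∏(1−qᵢ) over the active causes.
Enumerate the 4 (genuine code bug, flaky test harness) configurations and weight by the priors:
  P(¬test failure) = 0.95*0.706*0.697 + 0.114*0.706*0.303 + 0.0855*0.294*0.697 + 0.01026*0.294*0.303
        = 0.467478 + 0.024387 + 0.017520 + 0.000914 = 0.510299
Keeping only the genuine code bug-present terms gives 0.018434, so
  P(genuine code bug | ¬test failure) = 0.018434 / 0.510299 ≈ 0.0361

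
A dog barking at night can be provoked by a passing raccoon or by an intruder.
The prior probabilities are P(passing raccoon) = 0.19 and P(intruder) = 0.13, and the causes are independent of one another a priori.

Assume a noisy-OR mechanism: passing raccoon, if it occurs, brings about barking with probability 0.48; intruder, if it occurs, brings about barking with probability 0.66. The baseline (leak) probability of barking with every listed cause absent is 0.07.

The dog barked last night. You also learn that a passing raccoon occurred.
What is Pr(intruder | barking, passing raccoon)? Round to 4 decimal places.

Pr(intruder | barking, passing raccoon) ≈ 0.1947

Under noisy-OR, P(barking | causes) = 1 − (1−0.07)·∏(1−qᵢ) over the active causes.
P(barking | passing raccoon) = 0.5164·0.87 + 0.835576·0.13 = 0.449268 + 0.108625 = 0.557893
The intruder-present share is 0.835576·0.13 = 0.108625.
Hence the posterior is 0.108625/0.557893 ≈ 0.1947.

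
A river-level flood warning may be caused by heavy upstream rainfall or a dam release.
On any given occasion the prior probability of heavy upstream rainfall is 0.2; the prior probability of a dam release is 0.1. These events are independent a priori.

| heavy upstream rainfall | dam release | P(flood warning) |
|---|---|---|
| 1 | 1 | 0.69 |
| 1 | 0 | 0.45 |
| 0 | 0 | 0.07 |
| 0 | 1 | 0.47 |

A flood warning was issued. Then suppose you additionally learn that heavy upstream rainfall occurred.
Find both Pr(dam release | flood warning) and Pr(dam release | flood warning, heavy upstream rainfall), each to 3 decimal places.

P(flood warning) = 0.07·0.8·0.9 + 0.47·0.8·0.1 + 0.45·0.2·0.9 + 0.69·0.2·0.1 = 0.050400 + 0.037600 + 0.081000 + 0.013800 = 0.182800
The dam release-present share is 0.037600 + 0.013800 = 0.051400.
So P(dam release | flood warning) = 0.051400/0.182800 ≈ 0.281.

With the extra evidence:
Numerator (weight on configurations with dam release): 0.69×0.1 = 0.069000
Denominator P(flood warning | heavy upstream rainfall): 0.45×0.9 + 0.69×0.1 = 0.474000
Posterior = 0.069000 / 0.474000 ≈ 0.146
Conditioning on heavy upstream rainfall lowers the posterior on dam release: the classic explaining-away effect in a common-effect structure.

Pr(dam release | flood warning) ≈ 0.281; Pr(dam release | flood warning, heavy upstream rainfall) ≈ 0.146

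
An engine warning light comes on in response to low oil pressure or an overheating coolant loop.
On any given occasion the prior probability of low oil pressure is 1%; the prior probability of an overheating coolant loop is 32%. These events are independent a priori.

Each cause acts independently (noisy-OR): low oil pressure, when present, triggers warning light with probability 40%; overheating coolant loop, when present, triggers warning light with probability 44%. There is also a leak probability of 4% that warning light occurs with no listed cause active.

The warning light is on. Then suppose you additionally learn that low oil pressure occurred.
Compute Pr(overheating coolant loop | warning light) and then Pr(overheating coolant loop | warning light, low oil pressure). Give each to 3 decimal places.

Pr(overheating coolant loop | warning light) ≈ 0.833; Pr(overheating coolant loop | warning light, low oil pressure) ≈ 0.429

Under noisy-OR, P(warning light | causes) = 1 − (1−0.04)·∏(1−qᵢ) over the active causes.
Enumerate the 4 (low oil pressure, overheating coolant loop) configurations and weight by the priors:
  P(warning light) = 0.04×0.99×0.68 + 0.4624×0.99×0.32 + 0.424×0.01×0.68 + 0.67744×0.01×0.32
        = 0.026928 + 0.146488 + 0.002883 + 0.002168 = 0.178467
Configurations with overheating coolant loop contribute 0.148656, so
  P(overheating coolant loop | warning light) = 0.148656 / 0.178467 ≈ 0.833

Now also conditioning on low oil pressure=true:
Sum P(warning light|·) weighted by the priors over both values of overheating coolant loop:
  P(warning light | low oil pressure) = 0.424*0.68 + 0.67744*0.32
        = 0.288320 + 0.216781 = 0.505101
Configurations with overheating coolant loop contribute 0.216781, so
  P(overheating coolant loop | warning light, low oil pressure) = 0.216781 / 0.505101 ≈ 0.429
— low oil pressure explains away the evidence for overheating coolant loop.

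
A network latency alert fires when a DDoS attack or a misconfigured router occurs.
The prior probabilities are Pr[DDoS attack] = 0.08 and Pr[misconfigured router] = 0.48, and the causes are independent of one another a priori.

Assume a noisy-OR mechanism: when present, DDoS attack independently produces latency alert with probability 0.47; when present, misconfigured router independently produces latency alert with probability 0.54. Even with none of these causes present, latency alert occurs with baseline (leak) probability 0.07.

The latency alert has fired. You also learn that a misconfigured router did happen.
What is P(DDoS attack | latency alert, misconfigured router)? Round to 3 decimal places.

P(DDoS attack | latency alert, misconfigured router) ≈ 0.105

Under noisy-OR, P(latency alert | causes) = 1 − (1−0.07)·∏(1−qᵢ) over the active causes.
Enumerate both values of DDoS attack and weight by the priors:
  P(latency alert | misconfigured router) = 0.5722*0.92 + 0.773266*0.08
        = 0.526424 + 0.061861 = 0.588285
Keeping only the DDoS attack-present terms gives 0.061861, so
  P(DDoS attack | latency alert, misconfigured router) = 0.061861 / 0.588285 ≈ 0.105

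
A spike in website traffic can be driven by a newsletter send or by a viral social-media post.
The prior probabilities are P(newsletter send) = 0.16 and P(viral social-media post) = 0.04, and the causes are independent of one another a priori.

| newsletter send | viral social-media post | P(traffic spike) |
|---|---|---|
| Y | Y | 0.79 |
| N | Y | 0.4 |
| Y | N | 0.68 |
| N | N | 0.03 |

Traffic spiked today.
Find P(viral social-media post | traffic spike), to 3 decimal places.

Numerator (weight on configurations with viral social-media post): 0.013440 + 0.005056 = 0.018496
The normalizing constant is 0.03·0.84·0.96 + 0.4·0.84·0.04 + 0.68·0.16·0.96 + 0.79·0.16·0.04 = 0.147136
P(viral social-media post | traffic spike) = 0.018496/0.147136 ≈ 0.126

P(viral social-media post | traffic spike) ≈ 0.126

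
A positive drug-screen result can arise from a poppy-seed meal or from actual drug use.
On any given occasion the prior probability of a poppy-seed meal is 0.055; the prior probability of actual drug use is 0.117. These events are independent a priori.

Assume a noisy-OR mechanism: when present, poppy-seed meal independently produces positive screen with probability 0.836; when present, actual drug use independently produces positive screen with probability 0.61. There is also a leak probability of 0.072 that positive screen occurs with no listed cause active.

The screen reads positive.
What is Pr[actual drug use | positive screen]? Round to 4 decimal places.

Pr[actual drug use | positive screen] ≈ 0.4307

Under noisy-OR, P(positive screen | causes) = 1 − (1−0.072)·∏(1−qᵢ) over the active causes.
P(positive screen) = 0.072×0.945×0.883 + 0.63808×0.945×0.117 + 0.847808×0.055×0.883 + 0.940645×0.055×0.117 = 0.060079 + 0.070549 + 0.041174 + 0.006053 = 0.177855
The actual drug use-present share is 0.070549 + 0.006053 = 0.076602.
P(actual drug use | positive screen) = 0.076602 / 0.177855 ≈ 0.4307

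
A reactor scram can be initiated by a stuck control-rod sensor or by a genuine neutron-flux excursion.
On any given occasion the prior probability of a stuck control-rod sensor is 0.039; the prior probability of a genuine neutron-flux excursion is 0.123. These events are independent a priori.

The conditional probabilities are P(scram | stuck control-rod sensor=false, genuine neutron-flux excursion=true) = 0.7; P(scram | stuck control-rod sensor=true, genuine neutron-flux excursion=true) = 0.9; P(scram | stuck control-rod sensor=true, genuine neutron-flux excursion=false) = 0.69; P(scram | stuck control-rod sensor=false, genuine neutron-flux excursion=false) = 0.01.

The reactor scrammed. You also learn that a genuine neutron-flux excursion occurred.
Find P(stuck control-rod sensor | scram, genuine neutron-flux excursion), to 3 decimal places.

P(scram | genuine neutron-flux excursion) = 0.7·0.961 + 0.9·0.039 = 0.672700 + 0.035100 = 0.707800
Restricting to configurations with stuck control-rod sensor present: 0.9·0.039 = 0.035100.
Hence the posterior is 0.035100/0.707800 ≈ 0.050.

P(stuck control-rod sensor | scram, genuine neutron-flux excursion) ≈ 0.050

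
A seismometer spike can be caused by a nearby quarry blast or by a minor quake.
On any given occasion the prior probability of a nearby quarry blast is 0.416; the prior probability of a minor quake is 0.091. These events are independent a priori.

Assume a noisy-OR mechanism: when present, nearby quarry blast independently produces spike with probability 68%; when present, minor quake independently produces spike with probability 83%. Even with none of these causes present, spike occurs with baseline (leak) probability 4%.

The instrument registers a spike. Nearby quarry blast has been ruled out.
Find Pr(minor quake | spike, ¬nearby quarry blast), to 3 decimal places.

Pr(minor quake | spike, ¬nearby quarry blast) ≈ 0.677

Under noisy-OR, P(spike | causes) = 1 − (1−0.04)·∏(1−qᵢ) over the active causes.
Sum P(spike|·) weighted by the priors over both values of minor quake:
  P(spike | ¬nearby quarry blast) = 0.04*0.909 + 0.8368*0.091
        = 0.036360 + 0.076149 = 0.112509
The terms with minor quake present sum to 0.076149, so
  P(minor quake | spike, ¬nearby quarry blast) = 0.076149 / 0.112509 ≈ 0.677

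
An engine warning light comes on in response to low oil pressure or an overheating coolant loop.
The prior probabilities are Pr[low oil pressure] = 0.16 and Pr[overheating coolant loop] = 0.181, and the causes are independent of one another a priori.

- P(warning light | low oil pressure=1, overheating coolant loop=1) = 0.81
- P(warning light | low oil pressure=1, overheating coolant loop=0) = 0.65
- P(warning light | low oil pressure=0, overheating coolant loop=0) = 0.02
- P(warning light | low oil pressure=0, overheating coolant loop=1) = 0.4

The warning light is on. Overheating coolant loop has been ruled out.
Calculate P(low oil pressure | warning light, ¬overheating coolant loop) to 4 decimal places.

P(low oil pressure | warning light, ¬overheating coolant loop) ≈ 0.8609

Enumerate both values of low oil pressure and weight by the priors:
  P(warning light | ¬overheating coolant loop) = 0.02*0.84 + 0.65*0.16
        = 0.016800 + 0.104000 = 0.120800
Configurations with low oil pressure contribute 0.104000, so
  P(low oil pressure | warning light, ¬overheating coolant loop) = 0.104000 / 0.120800 ≈ 0.8609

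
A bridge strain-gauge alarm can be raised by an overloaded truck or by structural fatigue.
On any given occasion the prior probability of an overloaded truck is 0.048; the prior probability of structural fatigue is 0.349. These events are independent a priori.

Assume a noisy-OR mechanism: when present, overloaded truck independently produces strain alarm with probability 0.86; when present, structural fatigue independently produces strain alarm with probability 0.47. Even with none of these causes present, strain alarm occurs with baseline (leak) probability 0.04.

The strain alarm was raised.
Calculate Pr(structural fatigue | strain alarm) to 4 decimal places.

Under noisy-OR, P(strain alarm | causes) = 1 − (1−0.04)·∏(1−qᵢ) over the active causes.
Enumerate the 4 (overloaded truck, structural fatigue) configurations and weight by the priors:
  P(strain alarm) = 0.04·0.952·0.651 + 0.4912·0.952·0.349 + 0.8656·0.048·0.651 + 0.928768·0.048·0.349
        = 0.024790 + 0.163200 + 0.027048 + 0.015559 = 0.230597
Configurations with structural fatigue contribute 0.178759, so
  P(structural fatigue | strain alarm) = 0.178759 / 0.230597 ≈ 0.7752

Pr(structural fatigue | strain alarm) ≈ 0.7752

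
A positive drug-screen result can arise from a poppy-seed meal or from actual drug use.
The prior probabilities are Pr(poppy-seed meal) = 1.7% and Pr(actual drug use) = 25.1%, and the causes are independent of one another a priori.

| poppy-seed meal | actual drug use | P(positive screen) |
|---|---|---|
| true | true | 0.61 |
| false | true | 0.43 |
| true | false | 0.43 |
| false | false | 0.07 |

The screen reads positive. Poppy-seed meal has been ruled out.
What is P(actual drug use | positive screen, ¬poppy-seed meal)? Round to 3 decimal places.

P(actual drug use | positive screen, ¬poppy-seed meal) ≈ 0.673

By total probability over both values of actual drug use:
  P(positive screen | ¬poppy-seed meal) = 0.07*0.749 + 0.43*0.251
        = 0.052430 + 0.107930 = 0.160360
Keeping only the actual drug use-present terms gives 0.107930, so
  P(actual drug use | positive screen, ¬poppy-seed meal) = 0.107930 / 0.160360 ≈ 0.673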